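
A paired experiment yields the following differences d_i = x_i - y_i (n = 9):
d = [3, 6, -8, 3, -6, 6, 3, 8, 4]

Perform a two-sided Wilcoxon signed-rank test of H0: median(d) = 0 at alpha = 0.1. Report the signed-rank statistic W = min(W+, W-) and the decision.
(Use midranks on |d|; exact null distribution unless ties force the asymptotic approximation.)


Step 1: Drop any zero differences (none here) and take |d_i|.
|d| = [3, 6, 8, 3, 6, 6, 3, 8, 4]
Step 2: Midrank |d_i| (ties get averaged ranks).
ranks: |3|->2, |6|->6, |8|->8.5, |3|->2, |6|->6, |6|->6, |3|->2, |8|->8.5, |4|->4
Step 3: Attach original signs; sum ranks with positive sign and with negative sign.
W+ = 2 + 6 + 2 + 6 + 2 + 8.5 + 4 = 30.5
W- = 8.5 + 6 = 14.5
(Check: W+ + W- = 45 should equal n(n+1)/2 = 45.)
Step 4: Test statistic W = min(W+, W-) = 14.5.
Step 5: Ties in |d|, so use the tie-corrected normal approximation.
        E[W] = n(n+1)/4 = 9*10/4 = 22.5.
        Tie groups: |d|=3 (t=3), |d|=6 (t=3), |d|=8 (t=2); sum(t^3 - t) = 54.
        Var[W] = n(n+1)(2n+1)/24 - sum(t^3-t)/48 = 1710/24 - 54/48 = 70.125.
        z = (W - E[W]) / sqrt(Var[W]) = (14.5 - 22.5) / 8.3741 = -0.9553.
        Two-sided p = 2*Phi(z) = 0.339411.
Step 6: alpha = 0.1. fail to reject H0.

W+ = 30.5, W- = 14.5, W = min = 14.5, p = 0.339411, fail to reject H0.


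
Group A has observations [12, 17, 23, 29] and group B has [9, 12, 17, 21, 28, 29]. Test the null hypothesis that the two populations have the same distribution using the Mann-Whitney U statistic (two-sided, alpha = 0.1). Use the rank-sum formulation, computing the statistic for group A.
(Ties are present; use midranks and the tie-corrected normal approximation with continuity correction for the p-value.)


Step 1: Combine and sort all 10 observations; assign midranks.
sorted (value, group): (9,Y), (12,X), (12,Y), (17,X), (17,Y), (21,Y), (23,X), (28,Y), (29,X), (29,Y)
ranks: 9->1, 12->2.5, 12->2.5, 17->4.5, 17->4.5, 21->6, 23->7, 28->8, 29->9.5, 29->9.5
Step 2: Rank sum for X: R1 = 2.5 + 4.5 + 7 + 9.5 = 23.5.
Step 3: U_X = R1 - n1(n1+1)/2 = 23.5 - 4*5/2 = 23.5 - 10 = 13.5.
       U_Y = n1*n2 - U_X = 24 - 13.5 = 10.5.
Step 4: Ties are present, so use the tie-corrected normal approximation (with continuity correction) for the p-value.
Step 5: p-value = 0.829638; compare to alpha = 0.1. fail to reject H0.

U_X = 13.5, p = 0.829638, fail to reject H0 at alpha = 0.1.


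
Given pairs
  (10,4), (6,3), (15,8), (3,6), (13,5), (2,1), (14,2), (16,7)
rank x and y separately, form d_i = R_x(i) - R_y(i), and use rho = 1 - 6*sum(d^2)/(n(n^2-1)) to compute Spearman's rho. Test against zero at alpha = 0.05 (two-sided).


Step 1: Rank x and y separately (midranks; no ties here).
rank(x): 10->4, 6->3, 15->7, 3->2, 13->5, 2->1, 14->6, 16->8
rank(y): 4->4, 3->3, 8->8, 6->6, 5->5, 1->1, 2->2, 7->7
Step 2: d_i = R_x(i) - R_y(i); compute d_i^2.
  (4-4)^2=0, (3-3)^2=0, (7-8)^2=1, (2-6)^2=16, (5-5)^2=0, (1-1)^2=0, (6-2)^2=16, (8-7)^2=1
sum(d^2) = 34.
Step 3: rho = 1 - 6*34 / (8*(8^2 - 1)) = 1 - 204/504 = 0.595238.
Step 4: Under H0, t = rho * sqrt((n-2)/(1-rho^2)) = 1.8145 ~ t(6).
Step 5: Two-sided p-value from the t-distribution with 6 df = 0.119530.
Step 6: alpha = 0.05. fail to reject H0.

rho = 0.5952, p = 0.119530, fail to reject H0 at alpha = 0.05.


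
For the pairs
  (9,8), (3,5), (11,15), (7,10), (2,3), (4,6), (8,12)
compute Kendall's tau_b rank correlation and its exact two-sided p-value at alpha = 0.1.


Step 1: Enumerate the 21 unordered pairs (i,j) with i<j and classify each by sign(x_j-x_i) * sign(y_j-y_i).
  (1,2):dx=-6,dy=-3->C; (1,3):dx=+2,dy=+7->C; (1,4):dx=-2,dy=+2->D; (1,5):dx=-7,dy=-5->C
  (1,6):dx=-5,dy=-2->C; (1,7):dx=-1,dy=+4->D; (2,3):dx=+8,dy=+10->C; (2,4):dx=+4,dy=+5->C
  (2,5):dx=-1,dy=-2->C; (2,6):dx=+1,dy=+1->C; (2,7):dx=+5,dy=+7->C; (3,4):dx=-4,dy=-5->C
  (3,5):dx=-9,dy=-12->C; (3,6):dx=-7,dy=-9->C; (3,7):dx=-3,dy=-3->C; (4,5):dx=-5,dy=-7->C
  (4,6):dx=-3,dy=-4->C; (4,7):dx=+1,dy=+2->C; (5,6):dx=+2,dy=+3->C; (5,7):dx=+6,dy=+9->C
  (6,7):dx=+4,dy=+6->C
Step 2: C = 19, D = 2, total pairs = 21.
Step 3: tau = (C - D)/(n(n-1)/2) = (19 - 2)/21 = 0.809524.
Step 4: Exact two-sided p-value (enumerate n! = 5040 permutations of y under H0): p = 0.010714.
Step 5: alpha = 0.1. reject H0.

tau_b = 0.8095 (C=19, D=2), p = 0.010714, reject H0.


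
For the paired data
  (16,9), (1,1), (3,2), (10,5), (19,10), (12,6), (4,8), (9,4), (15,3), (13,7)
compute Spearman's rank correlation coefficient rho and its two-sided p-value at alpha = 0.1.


Step 1: Rank x and y separately (midranks; no ties here).
rank(x): 16->9, 1->1, 3->2, 10->5, 19->10, 12->6, 4->3, 9->4, 15->8, 13->7
rank(y): 9->9, 1->1, 2->2, 5->5, 10->10, 6->6, 8->8, 4->4, 3->3, 7->7
Step 2: d_i = R_x(i) - R_y(i); compute d_i^2.
  (9-9)^2=0, (1-1)^2=0, (2-2)^2=0, (5-5)^2=0, (10-10)^2=0, (6-6)^2=0, (3-8)^2=25, (4-4)^2=0, (8-3)^2=25, (7-7)^2=0
sum(d^2) = 50.
Step 3: rho = 1 - 6*50 / (10*(10^2 - 1)) = 1 - 300/990 = 0.696970.
Step 4: Under H0, t = rho * sqrt((n-2)/(1-rho^2)) = 2.7490 ~ t(8).
Step 5: Two-sided p-value from the t-distribution with 8 df = 0.025097.
Step 6: alpha = 0.1. reject H0.

rho = 0.6970, p = 0.025097, reject H0 at alpha = 0.1.


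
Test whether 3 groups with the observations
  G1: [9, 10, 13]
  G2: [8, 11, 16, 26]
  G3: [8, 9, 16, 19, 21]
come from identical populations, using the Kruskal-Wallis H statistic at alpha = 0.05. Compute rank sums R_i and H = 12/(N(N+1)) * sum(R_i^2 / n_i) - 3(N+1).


Step 1: Combine all N = 12 observations and assign midranks.
sorted (value, group, rank): (8,G2,1.5), (8,G3,1.5), (9,G1,3.5), (9,G3,3.5), (10,G1,5), (11,G2,6), (13,G1,7), (16,G2,8.5), (16,G3,8.5), (19,G3,10), (21,G3,11), (26,G2,12)
Step 2: Sum ranks within each group.
R_1 = 15.5 (n_1 = 3)
R_2 = 28 (n_2 = 4)
R_3 = 34.5 (n_3 = 5)
Step 3: H = 12/(N(N+1)) * sum(R_i^2/n_i) - 3(N+1)
     = 12/(12*13) * (15.5^2/3 + 28^2/4 + 34.5^2/5) - 3*13
     = 0.076923 * 514.133 - 39
     = 0.548718.
Step 4: Ties present; correction factor C = 1 - 18/(12^3 - 12) = 0.989510. Corrected H = 0.548718 / 0.989510 = 0.554535.
Step 5: Under H0, H ~ chi^2(2); p-value = 0.757852.
Step 6: alpha = 0.05. fail to reject H0.

H = 0.5545, df = 2, p = 0.757852, fail to reject H0.


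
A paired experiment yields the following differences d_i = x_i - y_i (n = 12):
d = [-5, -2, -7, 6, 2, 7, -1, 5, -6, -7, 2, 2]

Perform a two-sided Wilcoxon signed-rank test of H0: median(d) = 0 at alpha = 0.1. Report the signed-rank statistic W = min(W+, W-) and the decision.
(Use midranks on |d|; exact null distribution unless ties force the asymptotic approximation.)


Step 1: Drop any zero differences (none here) and take |d_i|.
|d| = [5, 2, 7, 6, 2, 7, 1, 5, 6, 7, 2, 2]
Step 2: Midrank |d_i| (ties get averaged ranks).
ranks: |5|->6.5, |2|->3.5, |7|->11, |6|->8.5, |2|->3.5, |7|->11, |1|->1, |5|->6.5, |6|->8.5, |7|->11, |2|->3.5, |2|->3.5
Step 3: Attach original signs; sum ranks with positive sign and with negative sign.
W+ = 8.5 + 3.5 + 11 + 6.5 + 3.5 + 3.5 = 36.5
W- = 6.5 + 3.5 + 11 + 1 + 8.5 + 11 = 41.5
(Check: W+ + W- = 78 should equal n(n+1)/2 = 78.)
Step 4: Test statistic W = min(W+, W-) = 36.5.
Step 5: Ties in |d|, so use the tie-corrected normal approximation.
        E[W] = n(n+1)/4 = 12*13/4 = 39.
        Tie groups: |d|=2 (t=4), |d|=5 (t=2), |d|=6 (t=2), |d|=7 (t=3); sum(t^3 - t) = 96.
        Var[W] = n(n+1)(2n+1)/24 - sum(t^3-t)/48 = 3900/24 - 96/48 = 160.5.
        z = (W - E[W]) / sqrt(Var[W]) = (36.5 - 39) / 12.6689 = -0.1973.
        Two-sided p = 2*Phi(z) = 0.843566.
Step 6: alpha = 0.1. fail to reject H0.

W+ = 36.5, W- = 41.5, W = min = 36.5, p = 0.843566, fail to reject H0.


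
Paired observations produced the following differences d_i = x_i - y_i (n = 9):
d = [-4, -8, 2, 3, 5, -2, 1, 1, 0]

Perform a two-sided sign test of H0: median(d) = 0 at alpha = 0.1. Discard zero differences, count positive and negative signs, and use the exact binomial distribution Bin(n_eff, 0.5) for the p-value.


Step 1: Discard zero differences. Original n = 9; n_eff = number of nonzero differences = 8.
Nonzero differences (with sign): -4, -8, +2, +3, +5, -2, +1, +1
Step 2: Count signs: positive = 5, negative = 3.
Step 3: Under H0: P(positive) = 0.5, so the number of positives S ~ Bin(8, 0.5).
Step 4: Two-sided exact p-value = sum of Bin(8,0.5) probabilities at or below the observed probability = 0.726562.
Step 5: alpha = 0.1. fail to reject H0.

n_eff = 8, pos = 5, neg = 3, p = 0.726562, fail to reject H0.


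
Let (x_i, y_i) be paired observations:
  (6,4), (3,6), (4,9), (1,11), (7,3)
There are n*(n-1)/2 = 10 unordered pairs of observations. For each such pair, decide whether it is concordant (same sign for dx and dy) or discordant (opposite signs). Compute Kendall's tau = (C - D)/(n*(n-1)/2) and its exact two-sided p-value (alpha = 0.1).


Step 1: Enumerate the 10 unordered pairs (i,j) with i<j and classify each by sign(x_j-x_i) * sign(y_j-y_i).
  (1,2):dx=-3,dy=+2->D; (1,3):dx=-2,dy=+5->D; (1,4):dx=-5,dy=+7->D; (1,5):dx=+1,dy=-1->D
  (2,3):dx=+1,dy=+3->C; (2,4):dx=-2,dy=+5->D; (2,5):dx=+4,dy=-3->D; (3,4):dx=-3,dy=+2->D
  (3,5):dx=+3,dy=-6->D; (4,5):dx=+6,dy=-8->D
Step 2: C = 1, D = 9, total pairs = 10.
Step 3: tau = (C - D)/(n(n-1)/2) = (1 - 9)/10 = -0.800000.
Step 4: Exact two-sided p-value (enumerate n! = 120 permutations of y under H0): p = 0.083333.
Step 5: alpha = 0.1. reject H0.

tau_b = -0.8000 (C=1, D=9), p = 0.083333, reject H0.


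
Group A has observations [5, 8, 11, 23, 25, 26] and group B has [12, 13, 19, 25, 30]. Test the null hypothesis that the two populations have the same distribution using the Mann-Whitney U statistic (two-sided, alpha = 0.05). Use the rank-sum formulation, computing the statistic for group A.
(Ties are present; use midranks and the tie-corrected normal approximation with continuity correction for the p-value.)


Step 1: Combine and sort all 11 observations; assign midranks.
sorted (value, group): (5,X), (8,X), (11,X), (12,Y), (13,Y), (19,Y), (23,X), (25,X), (25,Y), (26,X), (30,Y)
ranks: 5->1, 8->2, 11->3, 12->4, 13->5, 19->6, 23->7, 25->8.5, 25->8.5, 26->10, 30->11
Step 2: Rank sum for X: R1 = 1 + 2 + 3 + 7 + 8.5 + 10 = 31.5.
Step 3: U_X = R1 - n1(n1+1)/2 = 31.5 - 6*7/2 = 31.5 - 21 = 10.5.
       U_Y = n1*n2 - U_X = 30 - 10.5 = 19.5.
Step 4: Ties are present, so use the tie-corrected normal approximation (with continuity correction) for the p-value.
Step 5: p-value = 0.464192; compare to alpha = 0.05. fail to reject H0.

U_X = 10.5, p = 0.464192, fail to reject H0 at alpha = 0.05.


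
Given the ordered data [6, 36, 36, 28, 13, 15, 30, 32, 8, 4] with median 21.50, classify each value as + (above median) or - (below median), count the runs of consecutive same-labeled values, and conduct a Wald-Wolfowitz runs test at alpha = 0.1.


Step 1: Compute median = 21.50; label A = above, B = below.
Labels in order: BAAABBAABB  (n_A = 5, n_B = 5)
Step 2: Count runs R = 5.
Step 3: Under H0 (random ordering), E[R] = 2*n_A*n_B/(n_A+n_B) + 1 = 2*5*5/10 + 1 = 6.0000.
        Var[R] = 2*n_A*n_B*(2*n_A*n_B - n_A - n_B) / ((n_A+n_B)^2 * (n_A+n_B-1)) = 2000/900 = 2.2222.
        SD[R] = 1.4907.
Step 4: Continuity-corrected z = (R + 0.5 - E[R]) / SD[R] = (5 + 0.5 - 6.0000) / 1.4907 = -0.3354.
Step 5: Two-sided p-value via normal approximation = 2*(1 - Phi(|z|)) = 0.737316.
Step 6: alpha = 0.1. fail to reject H0.

R = 5, z = -0.3354, p = 0.737316, fail to reject H0.


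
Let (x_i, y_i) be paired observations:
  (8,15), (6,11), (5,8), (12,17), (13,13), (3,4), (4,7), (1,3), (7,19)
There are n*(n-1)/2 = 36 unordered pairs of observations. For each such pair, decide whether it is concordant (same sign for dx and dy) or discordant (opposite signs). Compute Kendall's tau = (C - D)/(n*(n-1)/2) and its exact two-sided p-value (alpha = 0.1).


Step 1: Enumerate the 36 unordered pairs (i,j) with i<j and classify each by sign(x_j-x_i) * sign(y_j-y_i).
  (1,2):dx=-2,dy=-4->C; (1,3):dx=-3,dy=-7->C; (1,4):dx=+4,dy=+2->C; (1,5):dx=+5,dy=-2->D
  (1,6):dx=-5,dy=-11->C; (1,7):dx=-4,dy=-8->C; (1,8):dx=-7,dy=-12->C; (1,9):dx=-1,dy=+4->D
  (2,3):dx=-1,dy=-3->C; (2,4):dx=+6,dy=+6->C; (2,5):dx=+7,dy=+2->C; (2,6):dx=-3,dy=-7->C
  (2,7):dx=-2,dy=-4->C; (2,8):dx=-5,dy=-8->C; (2,9):dx=+1,dy=+8->C; (3,4):dx=+7,dy=+9->C
  (3,5):dx=+8,dy=+5->C; (3,6):dx=-2,dy=-4->C; (3,7):dx=-1,dy=-1->C; (3,8):dx=-4,dy=-5->C
  (3,9):dx=+2,dy=+11->C; (4,5):dx=+1,dy=-4->D; (4,6):dx=-9,dy=-13->C; (4,7):dx=-8,dy=-10->C
  (4,8):dx=-11,dy=-14->C; (4,9):dx=-5,dy=+2->D; (5,6):dx=-10,dy=-9->C; (5,7):dx=-9,dy=-6->C
  (5,8):dx=-12,dy=-10->C; (5,9):dx=-6,dy=+6->D; (6,7):dx=+1,dy=+3->C; (6,8):dx=-2,dy=-1->C
  (6,9):dx=+4,dy=+15->C; (7,8):dx=-3,dy=-4->C; (7,9):dx=+3,dy=+12->C; (8,9):dx=+6,dy=+16->C
Step 2: C = 31, D = 5, total pairs = 36.
Step 3: tau = (C - D)/(n(n-1)/2) = (31 - 5)/36 = 0.722222.
Step 4: Exact two-sided p-value (enumerate n! = 362880 permutations of y under H0): p = 0.005886.
Step 5: alpha = 0.1. reject H0.

tau_b = 0.7222 (C=31, D=5), p = 0.005886, reject H0.


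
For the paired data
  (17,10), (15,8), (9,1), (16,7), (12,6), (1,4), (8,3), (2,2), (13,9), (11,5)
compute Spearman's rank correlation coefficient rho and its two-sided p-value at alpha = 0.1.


Step 1: Rank x and y separately (midranks; no ties here).
rank(x): 17->10, 15->8, 9->4, 16->9, 12->6, 1->1, 8->3, 2->2, 13->7, 11->5
rank(y): 10->10, 8->8, 1->1, 7->7, 6->6, 4->4, 3->3, 2->2, 9->9, 5->5
Step 2: d_i = R_x(i) - R_y(i); compute d_i^2.
  (10-10)^2=0, (8-8)^2=0, (4-1)^2=9, (9-7)^2=4, (6-6)^2=0, (1-4)^2=9, (3-3)^2=0, (2-2)^2=0, (7-9)^2=4, (5-5)^2=0
sum(d^2) = 26.
Step 3: rho = 1 - 6*26 / (10*(10^2 - 1)) = 1 - 156/990 = 0.842424.
Step 4: Under H0, t = rho * sqrt((n-2)/(1-rho^2)) = 4.4222 ~ t(8).
Step 5: Two-sided p-value from the t-distribution with 8 df = 0.002220.
Step 6: alpha = 0.1. reject H0.

rho = 0.8424, p = 0.002220, reject H0 at alpha = 0.1.


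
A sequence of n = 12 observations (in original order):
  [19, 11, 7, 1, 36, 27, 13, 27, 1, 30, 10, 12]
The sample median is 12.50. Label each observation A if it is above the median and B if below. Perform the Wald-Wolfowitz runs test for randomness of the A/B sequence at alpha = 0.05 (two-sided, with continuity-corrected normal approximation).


Step 1: Compute median = 12.50; label A = above, B = below.
Labels in order: ABBBAAAABABB  (n_A = 6, n_B = 6)
Step 2: Count runs R = 6.
Step 3: Under H0 (random ordering), E[R] = 2*n_A*n_B/(n_A+n_B) + 1 = 2*6*6/12 + 1 = 7.0000.
        Var[R] = 2*n_A*n_B*(2*n_A*n_B - n_A - n_B) / ((n_A+n_B)^2 * (n_A+n_B-1)) = 4320/1584 = 2.7273.
        SD[R] = 1.6514.
Step 4: Continuity-corrected z = (R + 0.5 - E[R]) / SD[R] = (6 + 0.5 - 7.0000) / 1.6514 = -0.3028.
Step 5: Two-sided p-value via normal approximation = 2*(1 - Phi(|z|)) = 0.762069.
Step 6: alpha = 0.05. fail to reject H0.

R = 6, z = -0.3028, p = 0.762069, fail to reject H0.


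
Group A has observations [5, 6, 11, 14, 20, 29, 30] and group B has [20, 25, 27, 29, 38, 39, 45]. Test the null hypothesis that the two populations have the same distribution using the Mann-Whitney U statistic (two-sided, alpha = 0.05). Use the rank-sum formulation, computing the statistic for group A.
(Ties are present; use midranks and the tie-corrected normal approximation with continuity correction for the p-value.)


Step 1: Combine and sort all 14 observations; assign midranks.
sorted (value, group): (5,X), (6,X), (11,X), (14,X), (20,X), (20,Y), (25,Y), (27,Y), (29,X), (29,Y), (30,X), (38,Y), (39,Y), (45,Y)
ranks: 5->1, 6->2, 11->3, 14->4, 20->5.5, 20->5.5, 25->7, 27->8, 29->9.5, 29->9.5, 30->11, 38->12, 39->13, 45->14
Step 2: Rank sum for X: R1 = 1 + 2 + 3 + 4 + 5.5 + 9.5 + 11 = 36.
Step 3: U_X = R1 - n1(n1+1)/2 = 36 - 7*8/2 = 36 - 28 = 8.
       U_Y = n1*n2 - U_X = 49 - 8 = 41.
Step 4: Ties are present, so use the tie-corrected normal approximation (with continuity correction) for the p-value.
Step 5: p-value = 0.040471; compare to alpha = 0.05. reject H0.

U_X = 8, p = 0.040471, reject H0 at alpha = 0.05.


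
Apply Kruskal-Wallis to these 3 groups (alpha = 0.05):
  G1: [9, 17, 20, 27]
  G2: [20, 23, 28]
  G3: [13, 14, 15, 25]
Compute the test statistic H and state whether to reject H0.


Step 1: Combine all N = 11 observations and assign midranks.
sorted (value, group, rank): (9,G1,1), (13,G3,2), (14,G3,3), (15,G3,4), (17,G1,5), (20,G1,6.5), (20,G2,6.5), (23,G2,8), (25,G3,9), (27,G1,10), (28,G2,11)
Step 2: Sum ranks within each group.
R_1 = 22.5 (n_1 = 4)
R_2 = 25.5 (n_2 = 3)
R_3 = 18 (n_3 = 4)
Step 3: H = 12/(N(N+1)) * sum(R_i^2/n_i) - 3(N+1)
     = 12/(11*12) * (22.5^2/4 + 25.5^2/3 + 18^2/4) - 3*12
     = 0.090909 * 424.312 - 36
     = 2.573864.
Step 4: Ties present; correction factor C = 1 - 6/(11^3 - 11) = 0.995455. Corrected H = 2.573864 / 0.995455 = 2.585616.
Step 5: Under H0, H ~ chi^2(2); p-value = 0.274499.
Step 6: alpha = 0.05. fail to reject H0.

H = 2.5856, df = 2, p = 0.274499, fail to reject H0.


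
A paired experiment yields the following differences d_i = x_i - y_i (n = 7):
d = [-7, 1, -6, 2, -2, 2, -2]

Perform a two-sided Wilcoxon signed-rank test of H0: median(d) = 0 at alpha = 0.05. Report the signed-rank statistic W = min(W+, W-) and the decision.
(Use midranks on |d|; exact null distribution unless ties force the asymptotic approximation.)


Step 1: Drop any zero differences (none here) and take |d_i|.
|d| = [7, 1, 6, 2, 2, 2, 2]
Step 2: Midrank |d_i| (ties get averaged ranks).
ranks: |7|->7, |1|->1, |6|->6, |2|->3.5, |2|->3.5, |2|->3.5, |2|->3.5
Step 3: Attach original signs; sum ranks with positive sign and with negative sign.
W+ = 1 + 3.5 + 3.5 = 8
W- = 7 + 6 + 3.5 + 3.5 = 20
(Check: W+ + W- = 28 should equal n(n+1)/2 = 28.)
Step 4: Test statistic W = min(W+, W-) = 8.
Step 5: Ties in |d|, so use the tie-corrected normal approximation.
        E[W] = n(n+1)/4 = 7*8/4 = 14.
        Tie groups: |d|=2 (t=4); sum(t^3 - t) = 60.
        Var[W] = n(n+1)(2n+1)/24 - sum(t^3-t)/48 = 840/24 - 60/48 = 33.75.
        z = (W - E[W]) / sqrt(Var[W]) = (8 - 14) / 5.8095 = -1.0328.
        Two-sided p = 2*Phi(z) = 0.301700.
Step 6: alpha = 0.05. fail to reject H0.

W+ = 8, W- = 20, W = min = 8, p = 0.301700, fail to reject H0.


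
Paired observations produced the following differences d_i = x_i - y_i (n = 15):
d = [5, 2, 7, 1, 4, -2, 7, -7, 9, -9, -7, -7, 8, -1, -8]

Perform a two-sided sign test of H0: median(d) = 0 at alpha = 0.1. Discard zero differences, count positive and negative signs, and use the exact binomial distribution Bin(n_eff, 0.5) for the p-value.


Step 1: Discard zero differences. Original n = 15; n_eff = number of nonzero differences = 15.
Nonzero differences (with sign): +5, +2, +7, +1, +4, -2, +7, -7, +9, -9, -7, -7, +8, -1, -8
Step 2: Count signs: positive = 8, negative = 7.
Step 3: Under H0: P(positive) = 0.5, so the number of positives S ~ Bin(15, 0.5).
Step 4: Two-sided exact p-value = sum of Bin(15,0.5) probabilities at or below the observed probability = 1.000000.
Step 5: alpha = 0.1. fail to reject H0.

n_eff = 15, pos = 8, neg = 7, p = 1.000000, fail to reject H0.


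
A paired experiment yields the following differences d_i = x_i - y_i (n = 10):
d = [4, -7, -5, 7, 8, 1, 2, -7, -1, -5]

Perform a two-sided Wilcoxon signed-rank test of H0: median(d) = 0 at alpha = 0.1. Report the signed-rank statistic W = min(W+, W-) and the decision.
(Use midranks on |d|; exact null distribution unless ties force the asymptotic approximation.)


Step 1: Drop any zero differences (none here) and take |d_i|.
|d| = [4, 7, 5, 7, 8, 1, 2, 7, 1, 5]
Step 2: Midrank |d_i| (ties get averaged ranks).
ranks: |4|->4, |7|->8, |5|->5.5, |7|->8, |8|->10, |1|->1.5, |2|->3, |7|->8, |1|->1.5, |5|->5.5
Step 3: Attach original signs; sum ranks with positive sign and with negative sign.
W+ = 4 + 8 + 10 + 1.5 + 3 = 26.5
W- = 8 + 5.5 + 8 + 1.5 + 5.5 = 28.5
(Check: W+ + W- = 55 should equal n(n+1)/2 = 55.)
Step 4: Test statistic W = min(W+, W-) = 26.5.
Step 5: Ties in |d|, so use the tie-corrected normal approximation.
        E[W] = n(n+1)/4 = 10*11/4 = 27.5.
        Tie groups: |d|=1 (t=2), |d|=5 (t=2), |d|=7 (t=3); sum(t^3 - t) = 36.
        Var[W] = n(n+1)(2n+1)/24 - sum(t^3-t)/48 = 2310/24 - 36/48 = 95.5.
        z = (W - E[W]) / sqrt(Var[W]) = (26.5 - 27.5) / 9.7724 = -0.1023.
        Two-sided p = 2*Phi(z) = 0.918496.
Step 6: alpha = 0.1. fail to reject H0.

W+ = 26.5, W- = 28.5, W = min = 26.5, p = 0.918496, fail to reject H0.


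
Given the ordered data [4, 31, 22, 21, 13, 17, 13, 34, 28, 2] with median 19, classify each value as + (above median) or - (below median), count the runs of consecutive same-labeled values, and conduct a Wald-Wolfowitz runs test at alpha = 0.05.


Step 1: Compute median = 19; label A = above, B = below.
Labels in order: BAAABBBAAB  (n_A = 5, n_B = 5)
Step 2: Count runs R = 5.
Step 3: Under H0 (random ordering), E[R] = 2*n_A*n_B/(n_A+n_B) + 1 = 2*5*5/10 + 1 = 6.0000.
        Var[R] = 2*n_A*n_B*(2*n_A*n_B - n_A - n_B) / ((n_A+n_B)^2 * (n_A+n_B-1)) = 2000/900 = 2.2222.
        SD[R] = 1.4907.
Step 4: Continuity-corrected z = (R + 0.5 - E[R]) / SD[R] = (5 + 0.5 - 6.0000) / 1.4907 = -0.3354.
Step 5: Two-sided p-value via normal approximation = 2*(1 - Phi(|z|)) = 0.737316.
Step 6: alpha = 0.05. fail to reject H0.

R = 5, z = -0.3354, p = 0.737316, fail to reject H0.


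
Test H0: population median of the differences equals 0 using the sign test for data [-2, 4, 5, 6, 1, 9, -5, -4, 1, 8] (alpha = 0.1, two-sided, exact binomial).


Step 1: Discard zero differences. Original n = 10; n_eff = number of nonzero differences = 10.
Nonzero differences (with sign): -2, +4, +5, +6, +1, +9, -5, -4, +1, +8
Step 2: Count signs: positive = 7, negative = 3.
Step 3: Under H0: P(positive) = 0.5, so the number of positives S ~ Bin(10, 0.5).
Step 4: Two-sided exact p-value = sum of Bin(10,0.5) probabilities at or below the observed probability = 0.343750.
Step 5: alpha = 0.1. fail to reject H0.

n_eff = 10, pos = 7, neg = 3, p = 0.343750, fail to reject H0.


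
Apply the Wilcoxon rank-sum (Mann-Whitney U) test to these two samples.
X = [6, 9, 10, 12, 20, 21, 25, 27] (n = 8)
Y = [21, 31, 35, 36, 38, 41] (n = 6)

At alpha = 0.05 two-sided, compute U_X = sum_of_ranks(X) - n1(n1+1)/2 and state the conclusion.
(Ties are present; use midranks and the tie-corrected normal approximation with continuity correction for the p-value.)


Step 1: Combine and sort all 14 observations; assign midranks.
sorted (value, group): (6,X), (9,X), (10,X), (12,X), (20,X), (21,X), (21,Y), (25,X), (27,X), (31,Y), (35,Y), (36,Y), (38,Y), (41,Y)
ranks: 6->1, 9->2, 10->3, 12->4, 20->5, 21->6.5, 21->6.5, 25->8, 27->9, 31->10, 35->11, 36->12, 38->13, 41->14
Step 2: Rank sum for X: R1 = 1 + 2 + 3 + 4 + 5 + 6.5 + 8 + 9 = 38.5.
Step 3: U_X = R1 - n1(n1+1)/2 = 38.5 - 8*9/2 = 38.5 - 36 = 2.5.
       U_Y = n1*n2 - U_X = 48 - 2.5 = 45.5.
Step 4: Ties are present, so use the tie-corrected normal approximation (with continuity correction) for the p-value.
Step 5: p-value = 0.006646; compare to alpha = 0.05. reject H0.

U_X = 2.5, p = 0.006646, reject H0 at alpha = 0.05.


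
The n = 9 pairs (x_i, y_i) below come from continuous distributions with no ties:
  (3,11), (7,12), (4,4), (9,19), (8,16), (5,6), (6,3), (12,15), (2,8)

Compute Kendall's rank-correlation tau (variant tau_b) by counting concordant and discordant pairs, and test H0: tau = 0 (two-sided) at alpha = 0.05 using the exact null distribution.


Step 1: Enumerate the 36 unordered pairs (i,j) with i<j and classify each by sign(x_j-x_i) * sign(y_j-y_i).
  (1,2):dx=+4,dy=+1->C; (1,3):dx=+1,dy=-7->D; (1,4):dx=+6,dy=+8->C; (1,5):dx=+5,dy=+5->C
  (1,6):dx=+2,dy=-5->D; (1,7):dx=+3,dy=-8->D; (1,8):dx=+9,dy=+4->C; (1,9):dx=-1,dy=-3->C
  (2,3):dx=-3,dy=-8->C; (2,4):dx=+2,dy=+7->C; (2,5):dx=+1,dy=+4->C; (2,6):dx=-2,dy=-6->C
  (2,7):dx=-1,dy=-9->C; (2,8):dx=+5,dy=+3->C; (2,9):dx=-5,dy=-4->C; (3,4):dx=+5,dy=+15->C
  (3,5):dx=+4,dy=+12->C; (3,6):dx=+1,dy=+2->C; (3,7):dx=+2,dy=-1->D; (3,8):dx=+8,dy=+11->C
  (3,9):dx=-2,dy=+4->D; (4,5):dx=-1,dy=-3->C; (4,6):dx=-4,dy=-13->C; (4,7):dx=-3,dy=-16->C
  (4,8):dx=+3,dy=-4->D; (4,9):dx=-7,dy=-11->C; (5,6):dx=-3,dy=-10->C; (5,7):dx=-2,dy=-13->C
  (5,8):dx=+4,dy=-1->D; (5,9):dx=-6,dy=-8->C; (6,7):dx=+1,dy=-3->D; (6,8):dx=+7,dy=+9->C
  (6,9):dx=-3,dy=+2->D; (7,8):dx=+6,dy=+12->C; (7,9):dx=-4,dy=+5->D; (8,9):dx=-10,dy=-7->C
Step 2: C = 26, D = 10, total pairs = 36.
Step 3: tau = (C - D)/(n(n-1)/2) = (26 - 10)/36 = 0.444444.
Step 4: Exact two-sided p-value (enumerate n! = 362880 permutations of y under H0): p = 0.119439.
Step 5: alpha = 0.05. fail to reject H0.

tau_b = 0.4444 (C=26, D=10), p = 0.119439, fail to reject H0.


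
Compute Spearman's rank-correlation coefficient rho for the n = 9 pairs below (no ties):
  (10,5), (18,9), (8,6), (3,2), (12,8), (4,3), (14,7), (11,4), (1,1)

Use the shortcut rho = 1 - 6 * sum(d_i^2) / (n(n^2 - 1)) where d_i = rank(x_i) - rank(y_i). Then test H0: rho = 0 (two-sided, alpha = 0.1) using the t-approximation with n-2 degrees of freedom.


Step 1: Rank x and y separately (midranks; no ties here).
rank(x): 10->5, 18->9, 8->4, 3->2, 12->7, 4->3, 14->8, 11->6, 1->1
rank(y): 5->5, 9->9, 6->6, 2->2, 8->8, 3->3, 7->7, 4->4, 1->1
Step 2: d_i = R_x(i) - R_y(i); compute d_i^2.
  (5-5)^2=0, (9-9)^2=0, (4-6)^2=4, (2-2)^2=0, (7-8)^2=1, (3-3)^2=0, (8-7)^2=1, (6-4)^2=4, (1-1)^2=0
sum(d^2) = 10.
Step 3: rho = 1 - 6*10 / (9*(9^2 - 1)) = 1 - 60/720 = 0.916667.
Step 4: Under H0, t = rho * sqrt((n-2)/(1-rho^2)) = 6.0685 ~ t(7).
Step 5: Two-sided p-value from the t-distribution with 7 df = 0.000507.
Step 6: alpha = 0.1. reject H0.

rho = 0.9167, p = 0.000507, reject H0 at alpha = 0.1.


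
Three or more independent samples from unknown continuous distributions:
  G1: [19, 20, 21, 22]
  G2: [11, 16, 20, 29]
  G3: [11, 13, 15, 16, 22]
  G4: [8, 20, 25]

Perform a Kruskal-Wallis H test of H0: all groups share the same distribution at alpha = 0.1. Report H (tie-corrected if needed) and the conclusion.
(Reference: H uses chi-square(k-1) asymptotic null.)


Step 1: Combine all N = 16 observations and assign midranks.
sorted (value, group, rank): (8,G4,1), (11,G2,2.5), (11,G3,2.5), (13,G3,4), (15,G3,5), (16,G2,6.5), (16,G3,6.5), (19,G1,8), (20,G1,10), (20,G2,10), (20,G4,10), (21,G1,12), (22,G1,13.5), (22,G3,13.5), (25,G4,15), (29,G2,16)
Step 2: Sum ranks within each group.
R_1 = 43.5 (n_1 = 4)
R_2 = 35 (n_2 = 4)
R_3 = 31.5 (n_3 = 5)
R_4 = 26 (n_4 = 3)
Step 3: H = 12/(N(N+1)) * sum(R_i^2/n_i) - 3(N+1)
     = 12/(16*17) * (43.5^2/4 + 35^2/4 + 31.5^2/5 + 26^2/3) - 3*17
     = 0.044118 * 1203.1 - 51
     = 2.077757.
Step 4: Ties present; correction factor C = 1 - 42/(16^3 - 16) = 0.989706. Corrected H = 2.077757 / 0.989706 = 2.099368.
Step 5: Under H0, H ~ chi^2(3); p-value = 0.552041.
Step 6: alpha = 0.1. fail to reject H0.

H = 2.0994, df = 3, p = 0.552041, fail to reject H0.


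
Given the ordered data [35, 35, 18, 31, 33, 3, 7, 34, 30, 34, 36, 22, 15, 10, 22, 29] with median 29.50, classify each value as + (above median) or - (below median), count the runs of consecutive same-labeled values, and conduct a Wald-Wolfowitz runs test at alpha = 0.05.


Step 1: Compute median = 29.50; label A = above, B = below.
Labels in order: AABAABBAAAABBBBB  (n_A = 8, n_B = 8)
Step 2: Count runs R = 6.
Step 3: Under H0 (random ordering), E[R] = 2*n_A*n_B/(n_A+n_B) + 1 = 2*8*8/16 + 1 = 9.0000.
        Var[R] = 2*n_A*n_B*(2*n_A*n_B - n_A - n_B) / ((n_A+n_B)^2 * (n_A+n_B-1)) = 14336/3840 = 3.7333.
        SD[R] = 1.9322.
Step 4: Continuity-corrected z = (R + 0.5 - E[R]) / SD[R] = (6 + 0.5 - 9.0000) / 1.9322 = -1.2939.
Step 5: Two-sided p-value via normal approximation = 2*(1 - Phi(|z|)) = 0.195709.
Step 6: alpha = 0.05. fail to reject H0.

R = 6, z = -1.2939, p = 0.195709, fail to reject H0.


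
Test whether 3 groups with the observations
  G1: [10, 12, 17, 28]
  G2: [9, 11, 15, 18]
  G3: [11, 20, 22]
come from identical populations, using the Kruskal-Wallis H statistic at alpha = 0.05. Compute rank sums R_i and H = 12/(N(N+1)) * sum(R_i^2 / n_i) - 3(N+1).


Step 1: Combine all N = 11 observations and assign midranks.
sorted (value, group, rank): (9,G2,1), (10,G1,2), (11,G2,3.5), (11,G3,3.5), (12,G1,5), (15,G2,6), (17,G1,7), (18,G2,8), (20,G3,9), (22,G3,10), (28,G1,11)
Step 2: Sum ranks within each group.
R_1 = 25 (n_1 = 4)
R_2 = 18.5 (n_2 = 4)
R_3 = 22.5 (n_3 = 3)
Step 3: H = 12/(N(N+1)) * sum(R_i^2/n_i) - 3(N+1)
     = 12/(11*12) * (25^2/4 + 18.5^2/4 + 22.5^2/3) - 3*12
     = 0.090909 * 410.562 - 36
     = 1.323864.
Step 4: Ties present; correction factor C = 1 - 6/(11^3 - 11) = 0.995455. Corrected H = 1.323864 / 0.995455 = 1.329909.
Step 5: Under H0, H ~ chi^2(2); p-value = 0.514297.
Step 6: alpha = 0.05. fail to reject H0.

H = 1.3299, df = 2, p = 0.514297, fail to reject H0.


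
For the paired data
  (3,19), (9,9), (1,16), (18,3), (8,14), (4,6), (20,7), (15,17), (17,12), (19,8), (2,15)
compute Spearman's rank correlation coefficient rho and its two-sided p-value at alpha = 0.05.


Step 1: Rank x and y separately (midranks; no ties here).
rank(x): 3->3, 9->6, 1->1, 18->9, 8->5, 4->4, 20->11, 15->7, 17->8, 19->10, 2->2
rank(y): 19->11, 9->5, 16->9, 3->1, 14->7, 6->2, 7->3, 17->10, 12->6, 8->4, 15->8
Step 2: d_i = R_x(i) - R_y(i); compute d_i^2.
  (3-11)^2=64, (6-5)^2=1, (1-9)^2=64, (9-1)^2=64, (5-7)^2=4, (4-2)^2=4, (11-3)^2=64, (7-10)^2=9, (8-6)^2=4, (10-4)^2=36, (2-8)^2=36
sum(d^2) = 350.
Step 3: rho = 1 - 6*350 / (11*(11^2 - 1)) = 1 - 2100/1320 = -0.590909.
Step 4: Under H0, t = rho * sqrt((n-2)/(1-rho^2)) = -2.1974 ~ t(9).
Step 5: Two-sided p-value from the t-distribution with 9 df = 0.055576.
Step 6: alpha = 0.05. fail to reject H0.

rho = -0.5909, p = 0.055576, fail to reject H0 at alpha = 0.05.


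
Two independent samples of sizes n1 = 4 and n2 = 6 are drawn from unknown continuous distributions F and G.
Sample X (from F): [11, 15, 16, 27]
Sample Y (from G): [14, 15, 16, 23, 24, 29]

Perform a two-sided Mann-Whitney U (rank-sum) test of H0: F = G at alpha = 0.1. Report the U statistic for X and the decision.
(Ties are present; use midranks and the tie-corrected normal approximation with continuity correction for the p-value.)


Step 1: Combine and sort all 10 observations; assign midranks.
sorted (value, group): (11,X), (14,Y), (15,X), (15,Y), (16,X), (16,Y), (23,Y), (24,Y), (27,X), (29,Y)
ranks: 11->1, 14->2, 15->3.5, 15->3.5, 16->5.5, 16->5.5, 23->7, 24->8, 27->9, 29->10
Step 2: Rank sum for X: R1 = 1 + 3.5 + 5.5 + 9 = 19.
Step 3: U_X = R1 - n1(n1+1)/2 = 19 - 4*5/2 = 19 - 10 = 9.
       U_Y = n1*n2 - U_X = 24 - 9 = 15.
Step 4: Ties are present, so use the tie-corrected normal approximation (with continuity correction) for the p-value.
Step 5: p-value = 0.591778; compare to alpha = 0.1. fail to reject H0.

U_X = 9, p = 0.591778, fail to reject H0 at alpha = 0.1.


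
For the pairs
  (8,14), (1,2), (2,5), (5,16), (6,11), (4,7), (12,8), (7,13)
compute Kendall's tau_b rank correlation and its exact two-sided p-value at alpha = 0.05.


Step 1: Enumerate the 28 unordered pairs (i,j) with i<j and classify each by sign(x_j-x_i) * sign(y_j-y_i).
  (1,2):dx=-7,dy=-12->C; (1,3):dx=-6,dy=-9->C; (1,4):dx=-3,dy=+2->D; (1,5):dx=-2,dy=-3->C
  (1,6):dx=-4,dy=-7->C; (1,7):dx=+4,dy=-6->D; (1,8):dx=-1,dy=-1->C; (2,3):dx=+1,dy=+3->C
  (2,4):dx=+4,dy=+14->C; (2,5):dx=+5,dy=+9->C; (2,6):dx=+3,dy=+5->C; (2,7):dx=+11,dy=+6->C
  (2,8):dx=+6,dy=+11->C; (3,4):dx=+3,dy=+11->C; (3,5):dx=+4,dy=+6->C; (3,6):dx=+2,dy=+2->C
  (3,7):dx=+10,dy=+3->C; (3,8):dx=+5,dy=+8->C; (4,5):dx=+1,dy=-5->D; (4,6):dx=-1,dy=-9->C
  (4,7):dx=+7,dy=-8->D; (4,8):dx=+2,dy=-3->D; (5,6):dx=-2,dy=-4->C; (5,7):dx=+6,dy=-3->D
  (5,8):dx=+1,dy=+2->C; (6,7):dx=+8,dy=+1->C; (6,8):dx=+3,dy=+6->C; (7,8):dx=-5,dy=+5->D
Step 2: C = 21, D = 7, total pairs = 28.
Step 3: tau = (C - D)/(n(n-1)/2) = (21 - 7)/28 = 0.500000.
Step 4: Exact two-sided p-value (enumerate n! = 40320 permutations of y under H0): p = 0.108681.
Step 5: alpha = 0.05. fail to reject H0.

tau_b = 0.5000 (C=21, D=7), p = 0.108681, fail to reject H0.


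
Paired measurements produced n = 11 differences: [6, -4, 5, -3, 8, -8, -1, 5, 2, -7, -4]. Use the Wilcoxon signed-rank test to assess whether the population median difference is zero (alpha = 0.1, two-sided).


Step 1: Drop any zero differences (none here) and take |d_i|.
|d| = [6, 4, 5, 3, 8, 8, 1, 5, 2, 7, 4]
Step 2: Midrank |d_i| (ties get averaged ranks).
ranks: |6|->8, |4|->4.5, |5|->6.5, |3|->3, |8|->10.5, |8|->10.5, |1|->1, |5|->6.5, |2|->2, |7|->9, |4|->4.5
Step 3: Attach original signs; sum ranks with positive sign and with negative sign.
W+ = 8 + 6.5 + 10.5 + 6.5 + 2 = 33.5
W- = 4.5 + 3 + 10.5 + 1 + 9 + 4.5 = 32.5
(Check: W+ + W- = 66 should equal n(n+1)/2 = 66.)
Step 4: Test statistic W = min(W+, W-) = 32.5.
Step 5: Ties in |d|, so use the tie-corrected normal approximation.
        E[W] = n(n+1)/4 = 11*12/4 = 33.
        Tie groups: |d|=4 (t=2), |d|=5 (t=2), |d|=8 (t=2); sum(t^3 - t) = 18.
        Var[W] = n(n+1)(2n+1)/24 - sum(t^3-t)/48 = 3036/24 - 18/48 = 126.125.
        z = (W - E[W]) / sqrt(Var[W]) = (32.5 - 33) / 11.2305 = -0.0445.
        Two-sided p = 2*Phi(z) = 0.964489.
Step 6: alpha = 0.1. fail to reject H0.

W+ = 33.5, W- = 32.5, W = min = 32.5, p = 0.964489, fail to reject H0.


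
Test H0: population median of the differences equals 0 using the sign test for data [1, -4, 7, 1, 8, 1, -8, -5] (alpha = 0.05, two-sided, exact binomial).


Step 1: Discard zero differences. Original n = 8; n_eff = number of nonzero differences = 8.
Nonzero differences (with sign): +1, -4, +7, +1, +8, +1, -8, -5
Step 2: Count signs: positive = 5, negative = 3.
Step 3: Under H0: P(positive) = 0.5, so the number of positives S ~ Bin(8, 0.5).
Step 4: Two-sided exact p-value = sum of Bin(8,0.5) probabilities at or below the observed probability = 0.726562.
Step 5: alpha = 0.05. fail to reject H0.

n_eff = 8, pos = 5, neg = 3, p = 0.726562, fail to reject H0.


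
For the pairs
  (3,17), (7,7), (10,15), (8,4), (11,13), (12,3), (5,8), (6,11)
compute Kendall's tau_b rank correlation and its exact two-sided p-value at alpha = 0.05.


Step 1: Enumerate the 28 unordered pairs (i,j) with i<j and classify each by sign(x_j-x_i) * sign(y_j-y_i).
  (1,2):dx=+4,dy=-10->D; (1,3):dx=+7,dy=-2->D; (1,4):dx=+5,dy=-13->D; (1,5):dx=+8,dy=-4->D
  (1,6):dx=+9,dy=-14->D; (1,7):dx=+2,dy=-9->D; (1,8):dx=+3,dy=-6->D; (2,3):dx=+3,dy=+8->C
  (2,4):dx=+1,dy=-3->D; (2,5):dx=+4,dy=+6->C; (2,6):dx=+5,dy=-4->D; (2,7):dx=-2,dy=+1->D
  (2,8):dx=-1,dy=+4->D; (3,4):dx=-2,dy=-11->C; (3,5):dx=+1,dy=-2->D; (3,6):dx=+2,dy=-12->D
  (3,7):dx=-5,dy=-7->C; (3,8):dx=-4,dy=-4->C; (4,5):dx=+3,dy=+9->C; (4,6):dx=+4,dy=-1->D
  (4,7):dx=-3,dy=+4->D; (4,8):dx=-2,dy=+7->D; (5,6):dx=+1,dy=-10->D; (5,7):dx=-6,dy=-5->C
  (5,8):dx=-5,dy=-2->C; (6,7):dx=-7,dy=+5->D; (6,8):dx=-6,dy=+8->D; (7,8):dx=+1,dy=+3->C
Step 2: C = 9, D = 19, total pairs = 28.
Step 3: tau = (C - D)/(n(n-1)/2) = (9 - 19)/28 = -0.357143.
Step 4: Exact two-sided p-value (enumerate n! = 40320 permutations of y under H0): p = 0.275099.
Step 5: alpha = 0.05. fail to reject H0.

tau_b = -0.3571 (C=9, D=19), p = 0.275099, fail to reject H0.


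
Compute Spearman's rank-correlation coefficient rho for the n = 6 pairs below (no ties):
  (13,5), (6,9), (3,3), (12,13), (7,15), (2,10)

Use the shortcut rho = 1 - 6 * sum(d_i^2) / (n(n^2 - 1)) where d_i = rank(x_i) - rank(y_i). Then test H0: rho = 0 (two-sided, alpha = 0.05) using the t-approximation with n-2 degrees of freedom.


Step 1: Rank x and y separately (midranks; no ties here).
rank(x): 13->6, 6->3, 3->2, 12->5, 7->4, 2->1
rank(y): 5->2, 9->3, 3->1, 13->5, 15->6, 10->4
Step 2: d_i = R_x(i) - R_y(i); compute d_i^2.
  (6-2)^2=16, (3-3)^2=0, (2-1)^2=1, (5-5)^2=0, (4-6)^2=4, (1-4)^2=9
sum(d^2) = 30.
Step 3: rho = 1 - 6*30 / (6*(6^2 - 1)) = 1 - 180/210 = 0.142857.
Step 4: Under H0, t = rho * sqrt((n-2)/(1-rho^2)) = 0.2887 ~ t(4).
Step 5: Two-sided p-value from the t-distribution with 4 df = 0.787172.
Step 6: alpha = 0.05. fail to reject H0.

rho = 0.1429, p = 0.787172, fail to reject H0 at alpha = 0.05.


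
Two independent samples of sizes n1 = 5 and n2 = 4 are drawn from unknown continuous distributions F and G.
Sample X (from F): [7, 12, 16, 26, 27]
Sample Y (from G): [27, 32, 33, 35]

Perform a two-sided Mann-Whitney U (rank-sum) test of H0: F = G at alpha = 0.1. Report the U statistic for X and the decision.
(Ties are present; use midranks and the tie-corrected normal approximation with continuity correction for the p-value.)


Step 1: Combine and sort all 9 observations; assign midranks.
sorted (value, group): (7,X), (12,X), (16,X), (26,X), (27,X), (27,Y), (32,Y), (33,Y), (35,Y)
ranks: 7->1, 12->2, 16->3, 26->4, 27->5.5, 27->5.5, 32->7, 33->8, 35->9
Step 2: Rank sum for X: R1 = 1 + 2 + 3 + 4 + 5.5 = 15.5.
Step 3: U_X = R1 - n1(n1+1)/2 = 15.5 - 5*6/2 = 15.5 - 15 = 0.5.
       U_Y = n1*n2 - U_X = 20 - 0.5 = 19.5.
Step 4: Ties are present, so use the tie-corrected normal approximation (with continuity correction) for the p-value.
Step 5: p-value = 0.026844; compare to alpha = 0.1. reject H0.

U_X = 0.5, p = 0.026844, reject H0 at alpha = 0.1.


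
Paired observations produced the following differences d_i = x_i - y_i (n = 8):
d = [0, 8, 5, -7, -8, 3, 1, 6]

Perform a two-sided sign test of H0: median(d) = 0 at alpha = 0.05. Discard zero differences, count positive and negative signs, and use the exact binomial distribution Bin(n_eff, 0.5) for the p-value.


Step 1: Discard zero differences. Original n = 8; n_eff = number of nonzero differences = 7.
Nonzero differences (with sign): +8, +5, -7, -8, +3, +1, +6
Step 2: Count signs: positive = 5, negative = 2.
Step 3: Under H0: P(positive) = 0.5, so the number of positives S ~ Bin(7, 0.5).
Step 4: Two-sided exact p-value = sum of Bin(7,0.5) probabilities at or below the observed probability = 0.453125.
Step 5: alpha = 0.05. fail to reject H0.

n_eff = 7, pos = 5, neg = 2, p = 0.453125, fail to reject H0.


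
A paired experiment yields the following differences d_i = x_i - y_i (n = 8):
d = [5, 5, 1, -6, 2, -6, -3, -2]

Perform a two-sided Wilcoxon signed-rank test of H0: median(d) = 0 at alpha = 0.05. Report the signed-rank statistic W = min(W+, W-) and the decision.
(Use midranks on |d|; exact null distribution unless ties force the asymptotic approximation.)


Step 1: Drop any zero differences (none here) and take |d_i|.
|d| = [5, 5, 1, 6, 2, 6, 3, 2]
Step 2: Midrank |d_i| (ties get averaged ranks).
ranks: |5|->5.5, |5|->5.5, |1|->1, |6|->7.5, |2|->2.5, |6|->7.5, |3|->4, |2|->2.5
Step 3: Attach original signs; sum ranks with positive sign and with negative sign.
W+ = 5.5 + 5.5 + 1 + 2.5 = 14.5
W- = 7.5 + 7.5 + 4 + 2.5 = 21.5
(Check: W+ + W- = 36 should equal n(n+1)/2 = 36.)
Step 4: Test statistic W = min(W+, W-) = 14.5.
Step 5: Ties in |d|, so use the tie-corrected normal approximation.
        E[W] = n(n+1)/4 = 8*9/4 = 18.
        Tie groups: |d|=2 (t=2), |d|=5 (t=2), |d|=6 (t=2); sum(t^3 - t) = 18.
        Var[W] = n(n+1)(2n+1)/24 - sum(t^3-t)/48 = 1224/24 - 18/48 = 50.625.
        z = (W - E[W]) / sqrt(Var[W]) = (14.5 - 18) / 7.1151 = -0.4919.
        Two-sided p = 2*Phi(z) = 0.622783.
Step 6: alpha = 0.05. fail to reject H0.

W+ = 14.5, W- = 21.5, W = min = 14.5, p = 0.622783, fail to reject H0.


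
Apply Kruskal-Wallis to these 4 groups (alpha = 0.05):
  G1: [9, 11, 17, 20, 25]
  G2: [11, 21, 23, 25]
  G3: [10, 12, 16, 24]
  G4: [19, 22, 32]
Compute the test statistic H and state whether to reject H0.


Step 1: Combine all N = 16 observations and assign midranks.
sorted (value, group, rank): (9,G1,1), (10,G3,2), (11,G1,3.5), (11,G2,3.5), (12,G3,5), (16,G3,6), (17,G1,7), (19,G4,8), (20,G1,9), (21,G2,10), (22,G4,11), (23,G2,12), (24,G3,13), (25,G1,14.5), (25,G2,14.5), (32,G4,16)
Step 2: Sum ranks within each group.
R_1 = 35 (n_1 = 5)
R_2 = 40 (n_2 = 4)
R_3 = 26 (n_3 = 4)
R_4 = 35 (n_4 = 3)
Step 3: H = 12/(N(N+1)) * sum(R_i^2/n_i) - 3(N+1)
     = 12/(16*17) * (35^2/5 + 40^2/4 + 26^2/4 + 35^2/3) - 3*17
     = 0.044118 * 1222.33 - 51
     = 2.926471.
Step 4: Ties present; correction factor C = 1 - 12/(16^3 - 16) = 0.997059. Corrected H = 2.926471 / 0.997059 = 2.935103.
Step 5: Under H0, H ~ chi^2(3); p-value = 0.401740.
Step 6: alpha = 0.05. fail to reject H0.

H = 2.9351, df = 3, p = 0.401740, fail to reject H0.


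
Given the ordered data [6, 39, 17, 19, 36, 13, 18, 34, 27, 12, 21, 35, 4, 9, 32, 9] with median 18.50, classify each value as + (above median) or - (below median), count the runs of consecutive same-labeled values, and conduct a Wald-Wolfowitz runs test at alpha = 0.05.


Step 1: Compute median = 18.50; label A = above, B = below.
Labels in order: BABAABBAABAABBAB  (n_A = 8, n_B = 8)
Step 2: Count runs R = 11.
Step 3: Under H0 (random ordering), E[R] = 2*n_A*n_B/(n_A+n_B) + 1 = 2*8*8/16 + 1 = 9.0000.
        Var[R] = 2*n_A*n_B*(2*n_A*n_B - n_A - n_B) / ((n_A+n_B)^2 * (n_A+n_B-1)) = 14336/3840 = 3.7333.
        SD[R] = 1.9322.
Step 4: Continuity-corrected z = (R - 0.5 - E[R]) / SD[R] = (11 - 0.5 - 9.0000) / 1.9322 = 0.7763.
Step 5: Two-sided p-value via normal approximation = 2*(1 - Phi(|z|)) = 0.437558.
Step 6: alpha = 0.05. fail to reject H0.

R = 11, z = 0.7763, p = 0.437558, fail to reject H0.
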